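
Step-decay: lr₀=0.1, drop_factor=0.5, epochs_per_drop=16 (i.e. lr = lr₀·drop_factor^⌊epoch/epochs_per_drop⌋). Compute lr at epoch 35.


n_drops = ⌊35/16⌋ = 2
lr = 0.1·0.5^2 = 0.1·0.25 = 0.025

0.025


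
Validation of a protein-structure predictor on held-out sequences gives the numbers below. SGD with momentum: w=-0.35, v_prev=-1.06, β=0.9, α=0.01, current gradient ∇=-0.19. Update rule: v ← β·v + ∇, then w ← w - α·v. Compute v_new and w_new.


v_new = 0.9·-1.06 - 0.19 = -0.954 - 0.19 = -1.144
w_new = -0.35 - 0.01·-1.144 = -0.35 + 0.01144 = -0.33856

v_new=-1.144, w_new=-0.33856


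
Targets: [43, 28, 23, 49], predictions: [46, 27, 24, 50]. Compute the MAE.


Absolute errors: |43-46|=3, |28-27|=1, |23-24|=1, |49-50|=1
Sum = 6
MAE = 6/4 = 3/2

3/2


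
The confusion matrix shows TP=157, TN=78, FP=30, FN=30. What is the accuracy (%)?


Accuracy = (TP+TN)/(TP+TN+FP+FN)
= (157+78)/(295)
= 235/295 = 79.66%

79.66%


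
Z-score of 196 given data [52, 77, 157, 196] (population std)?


μ = 120.5, σ = 58.346
z = (196 - 120.5)/58.346 = 1.294

1.294


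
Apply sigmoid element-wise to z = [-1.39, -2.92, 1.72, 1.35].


σ(-1.39) = 1/(1+e^1.39) = 0.1994
σ(-2.92) = 1/(1+e^2.92) = 0.0512
σ(1.72) = 1/(1+e^-1.72) = 0.8481
σ(1.35) = 1/(1+e^-1.35) = 0.7941
result = [0.1994, 0.0512, 0.8481, 0.7941]

[0.1994, 0.0512, 0.8481, 0.7941]


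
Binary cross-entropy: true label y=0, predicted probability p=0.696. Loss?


BCE = -[y·ln(p) + (1-y)·ln(1-p)]
= -0 - 1·ln(1-0.696)
= -ln(0.304) = 1.1907

1.1907


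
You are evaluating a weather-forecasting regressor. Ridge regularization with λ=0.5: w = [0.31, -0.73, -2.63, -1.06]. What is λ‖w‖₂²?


‖w‖₂² = (0.31)² + (-0.73)² + (-2.63)² + (-1.06)²
     = 0.0961 + 0.5329 + 6.9169 + 1.1236
     = 8.6695
λ·‖w‖₂² = 0.5·8.6695 = 4.33475

4.33475


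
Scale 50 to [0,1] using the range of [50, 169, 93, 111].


min=50, max=169
(50-50)/(169-50) = 0/119 = 0.0

0.0


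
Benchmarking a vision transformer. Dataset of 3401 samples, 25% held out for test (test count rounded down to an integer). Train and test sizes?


Test = ⌊3401·25/100⌋ = 850
Train = 3401 - 850 = 2551

Train: 2551, Test: 850


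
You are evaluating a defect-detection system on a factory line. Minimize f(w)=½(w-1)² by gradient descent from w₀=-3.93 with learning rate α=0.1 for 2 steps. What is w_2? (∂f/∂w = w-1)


step 1: grad = -3.93-1 = -4.93; w = -3.93 - 0.1·(-4.93) = -3.437
step 2: grad = -3.437-1 = -4.437; w = -3.437 - 0.1·(-4.437) = -2.9933

-2.9933


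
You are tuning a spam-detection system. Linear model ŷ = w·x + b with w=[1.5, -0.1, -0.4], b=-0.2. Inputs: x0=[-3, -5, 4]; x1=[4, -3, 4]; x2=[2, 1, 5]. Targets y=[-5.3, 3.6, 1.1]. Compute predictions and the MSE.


ŷ0 = (1.5)·(-3) + (-0.1)·(-5) + (-0.4)·(4) - 0.2 = -5.8
ŷ1 = (1.5)·(4) + (-0.1)·(-3) + (-0.4)·(4) - 0.2 = 4.5
ŷ2 = (1.5)·(2) + (-0.1)·(1) + (-0.4)·(5) - 0.2 = 0.7
errors² = [0.25, 0.81, 0.16]
MSE = 1.2200/3 = 0.4067

0.4067


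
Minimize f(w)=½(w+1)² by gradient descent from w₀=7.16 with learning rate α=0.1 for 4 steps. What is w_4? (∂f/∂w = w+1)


step 1: grad = 7.16+1 = 8.16; w = 7.16 - 0.1·(8.16) = 6.344
step 2: grad = 6.344+1 = 7.344; w = 6.344 - 0.1·(7.344) = 5.6096
step 3: grad = 5.6096+1 = 6.6096; w = 5.6096 - 0.1·(6.6096) = 4.94864
step 4: grad = 4.94864+1 = 5.94864; w = 4.94864 - 0.1·(5.94864) = 4.353776

4.353776


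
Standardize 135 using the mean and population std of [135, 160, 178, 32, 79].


μ = 116.8, σ = 53.9681
z = (135 - 116.8)/53.9681 = 0.3372

0.3372


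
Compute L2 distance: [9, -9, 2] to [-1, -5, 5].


d = √((9+ 1)² + (-9+ 5)² + (2-5)²)
  = √(100 + 16 + 9)
  = √125 = 11.1803

11.1803


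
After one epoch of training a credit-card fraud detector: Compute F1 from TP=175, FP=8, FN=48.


Precision = 175/183 = 0.9563
Recall = 175/223 = 0.7848
F1 = 2·P·R/(P+R) = 2·TP/(2·TP+FP+FN) = 350/(350+8+48) = 350/406 = 0.8621

0.8621


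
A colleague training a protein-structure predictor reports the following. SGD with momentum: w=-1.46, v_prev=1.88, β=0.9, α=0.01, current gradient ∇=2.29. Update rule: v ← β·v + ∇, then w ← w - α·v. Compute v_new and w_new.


v_new = 0.9·1.88 + 2.29 = 1.692 + 2.29 = 3.982
w_new = -1.46 - 0.01·3.982 = -1.46 - 0.03982 = -1.49982

v_new=3.982, w_new=-1.49982


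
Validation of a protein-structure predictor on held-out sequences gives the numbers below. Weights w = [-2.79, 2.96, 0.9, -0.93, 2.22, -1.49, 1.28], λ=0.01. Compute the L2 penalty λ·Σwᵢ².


‖w‖₂² = (-2.79)² + (2.96)² + (0.9)² + (-0.93)² + (2.22)² + (-1.49)² + (1.28)²
     = 7.7841 + 8.7616 + 0.81 + 0.8649 + 4.9284 + 2.2201 + 1.6384
     = 27.0075
λ·‖w‖₂² = 0.01·27.0075 = 0.270075

0.270075


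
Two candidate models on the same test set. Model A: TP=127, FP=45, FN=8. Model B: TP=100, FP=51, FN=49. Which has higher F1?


Model A: P=127/172=0.7384, R=127/135=0.9407, F1=2PR/(P+R)=2TP/(2TP+FP+FN)=254/307=0.8274
Model B: P=100/151=0.6623, R=100/149=0.6711, F1=2PR/(P+R)=2TP/(2TP+FP+FN)=200/300=0.6667
0.8274 > 0.6667 → Model A

Model A


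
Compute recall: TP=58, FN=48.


Recall = TP/(TP+FN)
= 58/(58+48)
= 58/106 = 54.72%

54.72%


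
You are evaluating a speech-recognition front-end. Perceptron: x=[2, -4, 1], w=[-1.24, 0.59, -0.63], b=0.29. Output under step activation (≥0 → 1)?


z = (2)·(-1.24) + (-4)·(0.59) + (1)·(-0.63) + 0.29
  = -5.18
step(z) = 0 (z<0)

0


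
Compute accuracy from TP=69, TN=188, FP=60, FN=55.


Accuracy = (TP+TN)/(TP+TN+FP+FN)
= (69+188)/(372)
= 257/372 = 69.09%

69.09%


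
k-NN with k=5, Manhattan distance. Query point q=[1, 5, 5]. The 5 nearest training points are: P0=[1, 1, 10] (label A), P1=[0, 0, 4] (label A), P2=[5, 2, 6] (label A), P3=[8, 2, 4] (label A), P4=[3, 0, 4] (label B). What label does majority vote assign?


d(q,P0) = 9  (label A)
d(q,P1) = 7  (label A)
d(q,P2) = 8  (label A)
d(q,P3) = 11  (label A)
d(q,P4) = 8  (label B)
Votes: A=4, B=1
Majority → A

A


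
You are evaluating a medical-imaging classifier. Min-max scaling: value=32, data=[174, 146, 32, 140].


min=32, max=174
(32-32)/(174-32) = 0/142 = 0.0

0.0


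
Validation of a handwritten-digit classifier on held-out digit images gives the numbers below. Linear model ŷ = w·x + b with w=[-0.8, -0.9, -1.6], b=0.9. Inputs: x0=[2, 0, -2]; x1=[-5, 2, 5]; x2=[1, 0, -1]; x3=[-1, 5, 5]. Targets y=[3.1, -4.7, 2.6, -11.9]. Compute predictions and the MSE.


ŷ0 = (-0.8)·(2) + (-0.9)·(0) + (-1.6)·(-2) + 0.9 = 2.5
ŷ1 = (-0.8)·(-5) + (-0.9)·(2) + (-1.6)·(5) + 0.9 = -4.9
ŷ2 = (-0.8)·(1) + (-0.9)·(0) + (-1.6)·(-1) + 0.9 = 1.7
ŷ3 = (-0.8)·(-1) + (-0.9)·(5) + (-1.6)·(5) + 0.9 = -10.8
errors² = [0.36, 0.04, 0.81, 1.21]
MSE = 2.4200/4 = 0.605

0.605


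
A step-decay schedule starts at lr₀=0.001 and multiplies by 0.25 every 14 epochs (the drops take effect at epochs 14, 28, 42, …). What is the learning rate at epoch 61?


n_drops = ⌊61/14⌋ = 4
lr = 0.001·0.25^4 = 0.001·0.00390625 = 0.00000390625

0.00000390625


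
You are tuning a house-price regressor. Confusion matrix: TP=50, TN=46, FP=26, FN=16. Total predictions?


Total = TP + TN + FP + FN
= 50 + 46 + 26 + 16
= 138
(Predicted positive: 76, predicted negative: 62)

138


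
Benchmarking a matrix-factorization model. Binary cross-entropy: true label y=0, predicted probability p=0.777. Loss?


BCE = -[y·ln(p) + (1-y)·ln(1-p)]
= -0 - 1·ln(1-0.777)
= -ln(0.223) = 1.5006

1.5006


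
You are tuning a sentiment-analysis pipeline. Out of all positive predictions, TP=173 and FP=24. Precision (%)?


Precision = TP/(TP+FP)
= 173/(173+24)
= 173/197 = 87.82%

87.82%


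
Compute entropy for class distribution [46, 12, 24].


Probabilities: [46/82, 12/82, 24/82] ≈ [0.561, 0.1463, 0.2927]
H = -((46/82)·log₂(46/82) + (12/82)·log₂(12/82) + (24/82)·log₂(24/82))
  = 1.3924 bits

1.3924 bits


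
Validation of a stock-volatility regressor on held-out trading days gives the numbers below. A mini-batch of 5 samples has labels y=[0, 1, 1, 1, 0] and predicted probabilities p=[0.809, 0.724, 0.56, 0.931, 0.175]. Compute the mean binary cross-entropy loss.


L[0] = -ln(1-0.809) = -ln(0.191) = 1.6555
L[1] = -ln(0.724) = 0.323
L[2] = -ln(0.56) = 0.5798
L[3] = -ln(0.931) = 0.0715
L[4] = -ln(1-0.175) = -ln(0.825) = 0.1924
mean = (1.6555 + 0.323 + 0.5798 + 0.0715 + 0.1924)/5 = 0.5644

0.5644


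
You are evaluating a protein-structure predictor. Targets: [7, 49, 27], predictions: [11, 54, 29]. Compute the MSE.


Squared errors: (7-11)²=16, (49-54)²=25, (27-29)²=4
Sum = 45
MSE = 45/3 = 15

15


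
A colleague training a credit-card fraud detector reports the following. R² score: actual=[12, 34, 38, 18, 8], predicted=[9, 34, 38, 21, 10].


ȳ = 22
SS_res = Σ(y-ŷ)² = 22
SS_tot = Σ(y-ȳ)² = 712
R² = 1 - SS_res/SS_tot = 1 - 0.0309 = 0.9691

0.9691


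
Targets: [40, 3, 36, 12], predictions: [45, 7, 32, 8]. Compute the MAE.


Absolute errors: |40-45|=5, |3-7|=4, |36-32|=4, |12-8|=4
Sum = 17
MAE = 17/4 = 17/4

17/4


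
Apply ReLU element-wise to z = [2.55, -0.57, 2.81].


ReLU(2.55) = max(0, 2.55) = 2.55
ReLU(-0.57) = max(0, -0.57) = 0.0
ReLU(2.81) = max(0, 2.81) = 2.81
result = [2.55, 0.0, 2.81]

[2.55, 0.0, 2.81]


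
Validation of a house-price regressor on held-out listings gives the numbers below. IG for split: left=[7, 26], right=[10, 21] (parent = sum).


Parent = [17, 47], H_parent = 0.8351
H_left = 0.7455 (n=33), H_right = 0.9072 (n=31)
H_children = (33/64)·0.7455 + (31/64)·0.9072 = 0.8238
IG = 0.8351 - 0.8238 = 0.0113

0.0113


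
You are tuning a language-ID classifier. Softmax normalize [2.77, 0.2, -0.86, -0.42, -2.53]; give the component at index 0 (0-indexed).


Exponentials: e^2.77=15.9586, e^0.2=1.2214, e^-0.86=0.4232, e^-0.42=0.657, e^-2.53=0.0797
Sum = 18.3399
Softmax = [0.8702, 0.0666, 0.0231, 0.0358, 0.0043]
p[0] = 15.9586/18.3399 = 0.8702

0.8702


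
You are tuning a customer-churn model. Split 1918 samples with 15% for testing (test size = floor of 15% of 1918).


Test = ⌊1918·15/100⌋ = 287
Train = 1918 - 287 = 1631

Train: 1631, Test: 287


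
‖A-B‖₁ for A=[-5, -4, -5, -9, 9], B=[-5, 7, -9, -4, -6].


d = |-5+ 5| + |-4-7| + |-5+ 9| + |-9+ 4| + |9+ 6|
  = 0 + 11 + 4 + 5 + 15
  = 35

35


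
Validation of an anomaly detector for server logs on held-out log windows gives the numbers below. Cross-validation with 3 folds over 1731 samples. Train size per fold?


Fold size = 1731/3 = 577
Training per fold = 1731 - 577 = 1154

1154


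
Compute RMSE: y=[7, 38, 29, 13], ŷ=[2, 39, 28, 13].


MSE = 27/4 = 6.75
RMSE = √(27/4) = 2.5981

2.5981


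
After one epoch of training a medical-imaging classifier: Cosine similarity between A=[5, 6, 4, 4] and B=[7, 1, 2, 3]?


A·B = 5·7 + 6·1 + 4·2 + 4·3 = 61
‖A‖ = √93 = 9.6437, ‖B‖ = √63 = 7.9373
cos = 61/(√93·√63) = 61/√5859 = 0.7969

0.7969


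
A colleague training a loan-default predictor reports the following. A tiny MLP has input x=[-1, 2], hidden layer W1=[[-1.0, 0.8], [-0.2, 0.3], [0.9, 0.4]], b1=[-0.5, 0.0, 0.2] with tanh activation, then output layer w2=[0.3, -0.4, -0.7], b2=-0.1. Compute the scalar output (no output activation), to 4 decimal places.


z1[0] = (-1.0)·(-1) + (0.8)·(2) - 0.5 = 2.1
z1[1] = (-0.2)·(-1) + (0.3)·(2) + 0.0 = 0.8
z1[2] = (0.9)·(-1) + (0.4)·(2) + 0.2 = 0.1
h = tanh(z1) = [0.9705, 0.664, 0.0997]
output = (0.3)·(0.9705) + (-0.4)·(0.664) + (-0.7)·(0.0997) - 0.1 = -0.1442

-0.1442


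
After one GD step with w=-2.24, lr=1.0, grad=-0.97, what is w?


w_new = w - α·∇
= -2.24 - 1.0·-0.97
= -2.24 + 0.97
= -1.27

-1.27


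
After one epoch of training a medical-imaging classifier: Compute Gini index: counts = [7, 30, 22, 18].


Probabilities: [7/77, 30/77, 22/77, 18/77] ≈ [0.0909, 0.3896, 0.2857, 0.2338]
Σpᵢ² = (49 + 900 + 484 + 324)/77² = 1757/5929
Gini = 1 - Σpᵢ² = 1 - 1757/5929 = 0.7037

0.7037


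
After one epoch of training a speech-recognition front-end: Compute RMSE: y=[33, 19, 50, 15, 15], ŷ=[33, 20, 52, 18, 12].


MSE = 23/5 = 4.6
RMSE = √(23/5) = 2.1448

2.1448


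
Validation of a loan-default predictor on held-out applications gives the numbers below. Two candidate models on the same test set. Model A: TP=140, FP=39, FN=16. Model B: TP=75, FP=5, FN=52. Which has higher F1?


Model A: P=140/179=0.7821, R=140/156=0.8974, F1=2PR/(P+R)=2TP/(2TP+FP+FN)=280/335=0.8358
Model B: P=75/80=0.9375, R=75/127=0.5906, F1=2PR/(P+R)=2TP/(2TP+FP+FN)=150/207=0.7246
0.8358 > 0.7246 → Model A

Model A


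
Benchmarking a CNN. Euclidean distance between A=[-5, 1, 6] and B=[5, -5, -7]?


d = √((-5-5)² + (1+ 5)² + (6+ 7)²)
  = √(100 + 36 + 169)
  = √305 = 17.4642

17.4642


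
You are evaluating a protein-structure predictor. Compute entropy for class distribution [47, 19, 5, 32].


Probabilities: [47/103, 19/103, 5/103, 32/103] ≈ [0.4563, 0.1845, 0.0485, 0.3107]
H = -((47/103)·log₂(47/103) + (19/103)·log₂(19/103) + (5/103)·log₂(5/103) + (32/103)·log₂(32/103))
  = 1.7022 bits

1.7022 bits


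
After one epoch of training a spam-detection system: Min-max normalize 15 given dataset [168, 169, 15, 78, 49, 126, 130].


min=15, max=169
(15-15)/(169-15) = 0/154 = 0.0

0.0


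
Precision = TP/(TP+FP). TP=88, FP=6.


Precision = TP/(TP+FP)
= 88/(88+6)
= 88/94 = 93.62%

93.62%


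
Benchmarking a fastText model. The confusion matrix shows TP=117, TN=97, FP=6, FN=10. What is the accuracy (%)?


Accuracy = (TP+TN)/(TP+TN+FP+FN)
= (117+97)/(230)
= 214/230 = 93.04%

93.04%


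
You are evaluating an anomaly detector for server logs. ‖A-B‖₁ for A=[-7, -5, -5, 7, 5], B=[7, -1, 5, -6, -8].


d = |-7-7| + |-5+ 1| + |-5-5| + |7+ 6| + |5+ 8|
  = 14 + 4 + 10 + 13 + 13
  = 54

54


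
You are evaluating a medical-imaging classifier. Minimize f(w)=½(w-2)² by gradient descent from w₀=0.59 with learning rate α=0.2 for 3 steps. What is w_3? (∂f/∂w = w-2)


step 1: grad = 0.59-2 = -1.41; w = 0.59 - 0.2·(-1.41) = 0.872
step 2: grad = 0.872-2 = -1.128; w = 0.872 - 0.2·(-1.128) = 1.0976
step 3: grad = 1.0976-2 = -0.9024; w = 1.0976 - 0.2·(-0.9024) = 1.27808

1.27808


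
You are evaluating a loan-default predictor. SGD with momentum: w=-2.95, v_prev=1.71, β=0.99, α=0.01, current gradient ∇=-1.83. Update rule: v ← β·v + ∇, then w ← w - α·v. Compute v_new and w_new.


v_new = 0.99·1.71 - 1.83 = 1.6929 - 1.83 = -0.1371
w_new = -2.95 - 0.01·-0.1371 = -2.95 + 0.001371 = -2.948629

v_new=-0.1371, w_new=-2.948629


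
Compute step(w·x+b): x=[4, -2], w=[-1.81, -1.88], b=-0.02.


z = (4)·(-1.81) + (-2)·(-1.88) - 0.02
  = -3.5
step(z) = 0 (z<0)

0


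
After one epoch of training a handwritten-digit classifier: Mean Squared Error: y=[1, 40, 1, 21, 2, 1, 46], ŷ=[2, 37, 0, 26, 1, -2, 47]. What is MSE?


Squared errors: (1-2)²=1, (40-37)²=9, (1-0)²=1, (21-26)²=25, (2-1)²=1, (1+ 2)²=9, (46-47)²=1
Sum = 47
MSE = 47/7 = 47/7

47/7


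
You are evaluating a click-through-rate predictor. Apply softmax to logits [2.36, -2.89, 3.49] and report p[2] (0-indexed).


Exponentials: e^2.36=10.591, e^-2.89=0.0556, e^3.49=32.7859
Sum = 43.4325
Softmax = [0.2438, 0.0013, 0.7549]
p[2] = 32.7859/43.4325 = 0.7549

0.7549


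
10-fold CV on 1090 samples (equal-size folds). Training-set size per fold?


Fold size = 1090/10 = 109
Training per fold = 1090 - 109 = 981

981


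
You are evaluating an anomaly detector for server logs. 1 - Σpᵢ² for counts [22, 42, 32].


Probabilities: [22/96, 42/96, 32/96] ≈ [0.2292, 0.4375, 0.3333]
Σpᵢ² = (484 + 1764 + 1024)/96² = 3272/9216
Gini = 1 - Σpᵢ² = 1 - 3272/9216 = 0.645

0.645


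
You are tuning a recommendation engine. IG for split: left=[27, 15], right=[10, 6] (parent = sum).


Parent = [37, 21], H_parent = 0.9444
H_left = 0.9403 (n=42), H_right = 0.9544 (n=16)
H_children = (42/58)·0.9403 + (16/58)·0.9544 = 0.9442
IG = 0.9444 - 0.9442 = 0.0002

0.0002


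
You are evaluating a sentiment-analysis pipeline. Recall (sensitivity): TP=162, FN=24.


Recall = TP/(TP+FN)
= 162/(162+24)
= 162/186 = 87.1%

87.1%


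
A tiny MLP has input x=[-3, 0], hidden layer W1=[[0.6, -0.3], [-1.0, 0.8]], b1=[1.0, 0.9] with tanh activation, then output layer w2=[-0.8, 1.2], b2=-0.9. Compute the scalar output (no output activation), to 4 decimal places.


z1[0] = (0.6)·(-3) + (-0.3)·(0) + 1.0 = -0.8
z1[1] = (-1.0)·(-3) + (0.8)·(0) + 0.9 = 3.9
h = tanh(z1) = [-0.664, 0.9992]
output = (-0.8)·(-0.664) + (1.2)·(0.9992) - 0.9 = 0.8302

0.8302


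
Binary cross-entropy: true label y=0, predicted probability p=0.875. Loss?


BCE = -[y·ln(p) + (1-y)·ln(1-p)]
= -0 - 1·ln(1-0.875)
= -ln(0.125) = 2.0794

2.0794


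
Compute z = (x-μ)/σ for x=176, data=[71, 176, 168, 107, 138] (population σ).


μ = 132, σ = 39.0231
z = (176 - 132)/39.0231 = 1.1275

1.1275


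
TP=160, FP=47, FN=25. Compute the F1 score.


Precision = 160/207 = 0.7729
Recall = 160/185 = 0.8649
F1 = 2·P·R/(P+R) = 2·TP/(2·TP+FP+FN) = 320/(320+47+25) = 320/392 = 0.8163

0.8163


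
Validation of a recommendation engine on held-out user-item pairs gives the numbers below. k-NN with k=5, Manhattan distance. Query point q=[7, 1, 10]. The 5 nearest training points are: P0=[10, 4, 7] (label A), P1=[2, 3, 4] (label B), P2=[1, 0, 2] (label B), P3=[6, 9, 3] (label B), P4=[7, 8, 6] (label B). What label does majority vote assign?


d(q,P0) = 9  (label A)
d(q,P1) = 13  (label B)
d(q,P2) = 15  (label B)
d(q,P3) = 16  (label B)
d(q,P4) = 11  (label B)
Votes: A=1, B=4
Majority → B

B


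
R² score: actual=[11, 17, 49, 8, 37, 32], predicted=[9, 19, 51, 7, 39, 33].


ȳ = 25.6667
SS_res = Σ(y-ŷ)² = 18
SS_tot = Σ(y-ȳ)² = 1315.33
R² = 1 - SS_res/SS_tot = 1 - 0.0137 = 0.9863

0.9863


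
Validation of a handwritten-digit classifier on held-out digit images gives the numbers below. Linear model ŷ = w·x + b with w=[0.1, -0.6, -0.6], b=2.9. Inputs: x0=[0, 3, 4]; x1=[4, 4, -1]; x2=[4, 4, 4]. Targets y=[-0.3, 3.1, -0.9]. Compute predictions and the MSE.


ŷ0 = (0.1)·(0) + (-0.6)·(3) + (-0.6)·(4) + 2.9 = -1.3
ŷ1 = (0.1)·(4) + (-0.6)·(4) + (-0.6)·(-1) + 2.9 = 1.5
ŷ2 = (0.1)·(4) + (-0.6)·(4) + (-0.6)·(4) + 2.9 = -1.5
errors² = [1.0, 2.56, 0.36]
MSE = 3.9200/3 = 1.3067

1.3067


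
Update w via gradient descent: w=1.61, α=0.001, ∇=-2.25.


w_new = w - α·∇
= 1.61 - 0.001·-2.25
= 1.61 + 0.00225
= 1.61225

1.61225


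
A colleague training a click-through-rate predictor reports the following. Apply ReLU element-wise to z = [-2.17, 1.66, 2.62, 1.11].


ReLU(-2.17) = max(0, -2.17) = 0.0
ReLU(1.66) = max(0, 1.66) = 1.66
ReLU(2.62) = max(0, 2.62) = 2.62
ReLU(1.11) = max(0, 1.11) = 1.11
result = [0.0, 1.66, 2.62, 1.11]

[0.0, 1.66, 2.62, 1.11]


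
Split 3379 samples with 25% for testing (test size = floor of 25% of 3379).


Test = ⌊3379·25/100⌋ = 844
Train = 3379 - 844 = 2535

Train: 2535, Test: 844


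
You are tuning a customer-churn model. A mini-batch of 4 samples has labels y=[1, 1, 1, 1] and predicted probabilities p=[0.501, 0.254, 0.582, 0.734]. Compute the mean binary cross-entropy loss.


L[0] = -ln(0.501) = 0.6911
L[1] = -ln(0.254) = 1.3704
L[2] = -ln(0.582) = 0.5413
L[3] = -ln(0.734) = 0.3092
mean = (0.6911 + 1.3704 + 0.5413 + 0.3092)/4 = 0.728

0.728


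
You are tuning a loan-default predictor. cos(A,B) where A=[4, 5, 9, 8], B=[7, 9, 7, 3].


A·B = 4·7 + 5·9 + 9·7 + 8·3 = 160
‖A‖ = √186 = 13.6382, ‖B‖ = √188 = 13.7113
cos = 160/(√186·√188) = 160/√34968 = 0.8556

0.8556


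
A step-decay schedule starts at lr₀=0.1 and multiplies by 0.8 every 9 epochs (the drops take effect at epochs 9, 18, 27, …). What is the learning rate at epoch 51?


n_drops = ⌊51/9⌋ = 5
lr = 0.1·0.8^5 = 0.1·0.32768 = 0.032768

0.032768


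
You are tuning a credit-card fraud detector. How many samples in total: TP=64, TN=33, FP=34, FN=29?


Total = TP + TN + FP + FN
= 64 + 33 + 34 + 29
= 160
(Predicted positive: 98, predicted negative: 62)

160


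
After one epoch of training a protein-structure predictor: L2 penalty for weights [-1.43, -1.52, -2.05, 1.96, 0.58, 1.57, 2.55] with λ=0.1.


‖w‖₂² = (-1.43)² + (-1.52)² + (-2.05)² + (1.96)² + (0.58)² + (1.57)² + (2.55)²
     = 2.0449 + 2.3104 + 4.2025 + 3.8416 + 0.3364 + 2.4649 + 6.5025
     = 21.7032
λ·‖w‖₂² = 0.1·21.7032 = 2.17032

2.17032


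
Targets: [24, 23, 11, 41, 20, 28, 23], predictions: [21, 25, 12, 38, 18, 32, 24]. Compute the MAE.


Absolute errors: |24-21|=3, |23-25|=2, |11-12|=1, |41-38|=3, |20-18|=2, |28-32|=4, |23-24|=1
Sum = 16
MAE = 16/7 = 16/7

16/7


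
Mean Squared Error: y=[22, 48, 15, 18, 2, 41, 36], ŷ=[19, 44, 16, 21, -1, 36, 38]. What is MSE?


Squared errors: (22-19)²=9, (48-44)²=16, (15-16)²=1, (18-21)²=9, (2+ 1)²=9, (41-36)²=25, (36-38)²=4
Sum = 73
MSE = 73/7 = 73/7

73/7


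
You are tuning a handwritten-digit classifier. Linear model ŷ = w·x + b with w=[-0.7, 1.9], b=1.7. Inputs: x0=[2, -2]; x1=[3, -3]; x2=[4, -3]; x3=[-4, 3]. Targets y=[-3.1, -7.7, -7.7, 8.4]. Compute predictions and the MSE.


ŷ0 = (-0.7)·(2) + (1.9)·(-2) + 1.7 = -3.5
ŷ1 = (-0.7)·(3) + (1.9)·(-3) + 1.7 = -6.1
ŷ2 = (-0.7)·(4) + (1.9)·(-3) + 1.7 = -6.8
ŷ3 = (-0.7)·(-4) + (1.9)·(3) + 1.7 = 10.2
errors² = [0.16, 2.56, 0.81, 3.24]
MSE = 6.7700/4 = 1.6925

1.6925


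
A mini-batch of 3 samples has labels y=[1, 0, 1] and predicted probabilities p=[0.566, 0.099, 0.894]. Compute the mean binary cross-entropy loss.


L[0] = -ln(0.566) = 0.5692
L[1] = -ln(1-0.099) = -ln(0.901) = 0.1043
L[2] = -ln(0.894) = 0.112
mean = (0.5692 + 0.1043 + 0.112)/3 = 0.2618

0.2618


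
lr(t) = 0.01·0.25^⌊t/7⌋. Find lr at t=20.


n_drops = ⌊20/7⌋ = 2
lr = 0.01·0.25^2 = 0.01·0.0625 = 0.000625

0.000625


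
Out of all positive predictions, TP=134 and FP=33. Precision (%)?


Precision = TP/(TP+FP)
= 134/(134+33)
= 134/167 = 80.24%

80.24%


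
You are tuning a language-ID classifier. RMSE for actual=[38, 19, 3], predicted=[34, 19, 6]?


MSE = 25/3 = 8.3333
RMSE = √(25/3) = 2.8868

2.8868


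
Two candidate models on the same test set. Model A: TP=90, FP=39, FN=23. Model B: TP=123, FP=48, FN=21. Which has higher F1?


Model A: P=90/129=0.6977, R=90/113=0.7965, F1=2PR/(P+R)=2TP/(2TP+FP+FN)=180/242=0.7438
Model B: P=123/171=0.7193, R=123/144=0.8542, F1=2PR/(P+R)=2TP/(2TP+FP+FN)=246/315=0.781
0.7438 < 0.781 → Model B

Model B


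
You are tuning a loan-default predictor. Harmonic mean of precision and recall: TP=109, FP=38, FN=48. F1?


Precision = 109/147 = 0.7415
Recall = 109/157 = 0.6943
F1 = 2·P·R/(P+R) = 2·TP/(2·TP+FP+FN) = 218/(218+38+48) = 218/304 = 0.7171

0.7171


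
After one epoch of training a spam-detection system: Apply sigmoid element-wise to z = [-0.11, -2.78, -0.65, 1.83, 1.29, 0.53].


σ(-0.11) = 1/(1+e^0.11) = 0.4725
σ(-2.78) = 1/(1+e^2.78) = 0.0584
σ(-0.65) = 1/(1+e^0.65) = 0.343
σ(1.83) = 1/(1+e^-1.83) = 0.8618
σ(1.29) = 1/(1+e^-1.29) = 0.7841
σ(0.53) = 1/(1+e^-0.53) = 0.6295
result = [0.4725, 0.0584, 0.343, 0.8618, 0.7841, 0.6295]

[0.4725, 0.0584, 0.343, 0.8618, 0.7841, 0.6295]


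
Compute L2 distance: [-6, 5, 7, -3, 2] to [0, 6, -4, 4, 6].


d = √((-6-0)² + (5-6)² + (7+ 4)² + (-3-4)² + (2-6)²)
  = √(36 + 1 + 121 + 49 + 16)
  = √223 = 14.9332

14.9332


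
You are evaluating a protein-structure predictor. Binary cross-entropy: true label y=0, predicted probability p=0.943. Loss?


BCE = -[y·ln(p) + (1-y)·ln(1-p)]
= -0 - 1·ln(1-0.943)
= -ln(0.057) = 2.8647

2.8647


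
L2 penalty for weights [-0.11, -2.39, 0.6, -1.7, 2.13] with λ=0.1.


‖w‖₂² = (-0.11)² + (-2.39)² + (0.6)² + (-1.7)² + (2.13)²
     = 0.0121 + 5.7121 + 0.36 + 2.89 + 4.5369
     = 13.5111
λ·‖w‖₂² = 0.1·13.5111 = 1.35111

1.35111


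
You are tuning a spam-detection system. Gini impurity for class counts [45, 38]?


Probabilities: [45/83, 38/83] ≈ [0.5422, 0.4578]
Σpᵢ² = (2025 + 1444)/83² = 3469/6889
Gini = 1 - Σpᵢ² = 1 - 3469/6889 = 0.4964

0.4964


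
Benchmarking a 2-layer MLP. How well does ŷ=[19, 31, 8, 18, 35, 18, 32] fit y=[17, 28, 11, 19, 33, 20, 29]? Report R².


ȳ = 22.4286
SS_res = Σ(y-ŷ)² = 40
SS_tot = Σ(y-ȳ)² = 363.71
R² = 1 - SS_res/SS_tot = 1 - 0.11 = 0.89

0.89


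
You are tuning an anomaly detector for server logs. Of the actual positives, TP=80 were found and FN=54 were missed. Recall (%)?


Recall = TP/(TP+FN)
= 80/(80+54)
= 80/134 = 59.7%

59.7%


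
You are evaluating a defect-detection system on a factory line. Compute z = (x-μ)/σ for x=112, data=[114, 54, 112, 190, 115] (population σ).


μ = 117, σ = 43.2111
z = (112 - 117)/43.2111 = -0.1157

-0.1157


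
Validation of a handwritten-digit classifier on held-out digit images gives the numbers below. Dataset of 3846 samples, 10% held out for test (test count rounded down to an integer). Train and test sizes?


Test = ⌊3846·10/100⌋ = 384
Train = 3846 - 384 = 3462

Train: 3462, Test: 384


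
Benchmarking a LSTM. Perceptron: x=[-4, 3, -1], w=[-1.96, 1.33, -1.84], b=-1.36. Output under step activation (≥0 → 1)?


z = (-4)·(-1.96) + (3)·(1.33) + (-1)·(-1.84) - 1.36
  = 12.31
step(z) = 1 (z≥0)

1


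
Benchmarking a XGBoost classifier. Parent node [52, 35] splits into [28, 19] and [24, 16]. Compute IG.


Parent = [52, 35], H_parent = 0.9723
H_left = 0.9734 (n=47), H_right = 0.971 (n=40)
H_children = (47/87)·0.9734 + (40/87)·0.971 = 0.9723
IG = 0.9723 - 0.9723 = 0.0

0.0


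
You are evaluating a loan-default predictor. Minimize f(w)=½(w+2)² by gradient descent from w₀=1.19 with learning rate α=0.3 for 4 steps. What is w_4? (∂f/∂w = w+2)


step 1: grad = 1.19+2 = 3.19; w = 1.19 - 0.3·(3.19) = 0.233
step 2: grad = 0.233+2 = 2.233; w = 0.233 - 0.3·(2.233) = -0.4369
step 3: grad = -0.4369+2 = 1.5631; w = -0.4369 - 0.3·(1.5631) = -0.90583
step 4: grad = -0.90583+2 = 1.09417; w = -0.90583 - 0.3·(1.09417) = -1.234081

-1.234081


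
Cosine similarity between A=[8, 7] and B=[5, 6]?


A·B = 8·5 + 7·6 = 82
‖A‖ = √113 = 10.6301, ‖B‖ = √61 = 7.8102
cos = 82/(√113·√61) = 82/√6893 = 0.9877

0.9877


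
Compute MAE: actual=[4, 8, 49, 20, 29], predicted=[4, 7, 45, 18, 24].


Absolute errors: |4-4|=0, |8-7|=1, |49-45|=4, |20-18|=2, |29-24|=5
Sum = 12
MAE = 12/5 = 12/5

12/5


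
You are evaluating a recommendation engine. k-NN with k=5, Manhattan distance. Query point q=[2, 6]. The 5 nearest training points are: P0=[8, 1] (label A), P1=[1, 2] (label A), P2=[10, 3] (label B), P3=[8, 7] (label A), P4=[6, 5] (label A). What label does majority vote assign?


d(q,P0) = 11  (label A)
d(q,P1) = 5  (label A)
d(q,P2) = 11  (label B)
d(q,P3) = 7  (label A)
d(q,P4) = 5  (label A)
Votes: A=4, B=1
Majority → A

A


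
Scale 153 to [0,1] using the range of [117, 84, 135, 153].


min=84, max=153
(153-84)/(153-84) = 69/69 = 1.0

1.0


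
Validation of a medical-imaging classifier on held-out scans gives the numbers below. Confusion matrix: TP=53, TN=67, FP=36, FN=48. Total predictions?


Total = TP + TN + FP + FN
= 53 + 67 + 36 + 48
= 204
(Predicted positive: 89, predicted negative: 115)

204


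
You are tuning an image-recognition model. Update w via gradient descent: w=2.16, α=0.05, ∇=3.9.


w_new = w - α·∇
= 2.16 - 0.05·3.9
= 2.16 - 0.195
= 1.965

1.965


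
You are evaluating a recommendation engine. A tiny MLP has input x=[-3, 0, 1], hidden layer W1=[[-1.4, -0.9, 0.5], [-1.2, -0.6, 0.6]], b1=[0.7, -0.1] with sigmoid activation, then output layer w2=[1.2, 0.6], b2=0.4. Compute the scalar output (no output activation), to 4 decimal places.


z1[0] = (-1.4)·(-3) + (-0.9)·(0) + (0.5)·(1) + 0.7 = 5.4
z1[1] = (-1.2)·(-3) + (-0.6)·(0) + (0.6)·(1) - 0.1 = 4.1
h = sigmoid(z1) = [0.9955, 0.9837]
output = (1.2)·(0.9955) + (0.6)·(0.9837) + 0.4 = 2.1848

2.1848


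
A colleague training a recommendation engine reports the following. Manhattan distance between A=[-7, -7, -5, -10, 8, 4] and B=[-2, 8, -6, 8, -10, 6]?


d = |-7+ 2| + |-7-8| + |-5+ 6| + |-10-8| + |8+ 10| + |4-6|
  = 5 + 15 + 1 + 18 + 18 + 2
  = 59

59


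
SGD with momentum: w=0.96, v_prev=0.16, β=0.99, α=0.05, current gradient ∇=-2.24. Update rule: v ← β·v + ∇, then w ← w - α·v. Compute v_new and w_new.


v_new = 0.99·0.16 - 2.24 = 0.1584 - 2.24 = -2.0816
w_new = 0.96 - 0.05·-2.0816 = 0.96 + 0.10408 = 1.06408

v_new=-2.0816, w_new=1.06408


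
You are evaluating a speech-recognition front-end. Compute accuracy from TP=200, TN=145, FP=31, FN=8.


Accuracy = (TP+TN)/(TP+TN+FP+FN)
= (200+145)/(384)
= 345/384 = 89.84%

89.84%


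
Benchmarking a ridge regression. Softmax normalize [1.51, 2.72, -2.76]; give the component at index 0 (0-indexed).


Exponentials: e^1.51=4.5267, e^2.72=15.1803, e^-2.76=0.0633
Sum = 19.7703
Softmax = [0.229, 0.7678, 0.0032]
p[0] = 4.5267/19.7703 = 0.229

0.229


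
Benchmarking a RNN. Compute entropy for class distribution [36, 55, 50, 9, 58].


Probabilities: [36/208, 55/208, 50/208, 9/208, 58/208] ≈ [0.1731, 0.2644, 0.2404, 0.0433, 0.2788]
H = -((36/208)·log₂(36/208) + (55/208)·log₂(55/208) + (50/208)·log₂(50/208) + (9/208)·log₂(9/208) + (58/208)·log₂(58/208))
  = 2.1496 bits

2.1496 bits


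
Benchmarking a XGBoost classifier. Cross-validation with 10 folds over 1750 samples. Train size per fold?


Fold size = 1750/10 = 175
Training per fold = 1750 - 175 = 1575

1575


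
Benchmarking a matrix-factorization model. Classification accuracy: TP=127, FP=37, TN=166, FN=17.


Accuracy = (TP+TN)/(TP+TN+FP+FN)
= (127+166)/(347)
= 293/347 = 84.44%

84.44%


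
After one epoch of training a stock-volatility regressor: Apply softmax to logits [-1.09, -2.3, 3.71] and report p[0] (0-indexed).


Exponentials: e^-1.09=0.3362, e^-2.3=0.1003, e^3.71=40.8538
Sum = 41.2903
Softmax = [0.0081, 0.0024, 0.9894]
p[0] = 0.3362/41.2903 = 0.0081

0.0081


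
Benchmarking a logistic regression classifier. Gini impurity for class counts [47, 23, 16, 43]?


Probabilities: [47/129, 23/129, 16/129, 43/129] ≈ [0.3643, 0.1783, 0.124, 0.3333]
Σpᵢ² = (2209 + 529 + 256 + 1849)/129² = 4843/16641
Gini = 1 - Σpᵢ² = 1 - 4843/16641 = 0.709

0.709


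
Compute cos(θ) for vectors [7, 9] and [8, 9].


A·B = 7·8 + 9·9 = 137
‖A‖ = √130 = 11.4018, ‖B‖ = √145 = 12.0416
cos = 137/(√130·√145) = 137/√18850 = 0.9978

0.9978


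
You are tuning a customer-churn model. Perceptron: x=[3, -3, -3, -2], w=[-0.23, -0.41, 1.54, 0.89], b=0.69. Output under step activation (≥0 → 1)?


z = (3)·(-0.23) + (-3)·(-0.41) + (-3)·(1.54) + (-2)·(0.89) + 0.69
  = -5.17
step(z) = 0 (z<0)

0


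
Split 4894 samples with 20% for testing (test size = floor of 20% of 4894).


Test = ⌊4894·20/100⌋ = 978
Train = 4894 - 978 = 3916

Train: 3916, Test: 978


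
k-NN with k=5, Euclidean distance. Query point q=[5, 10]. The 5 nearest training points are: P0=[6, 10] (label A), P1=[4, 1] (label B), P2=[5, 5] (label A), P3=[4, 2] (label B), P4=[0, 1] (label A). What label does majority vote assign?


d(q,P0) = 1.0  (label A)
d(q,P1) = 9.0554  (label B)
d(q,P2) = 5.0  (label A)
d(q,P3) = 8.0623  (label B)
d(q,P4) = 10.2956  (label A)
Votes: A=3, B=2
Majority → A

A


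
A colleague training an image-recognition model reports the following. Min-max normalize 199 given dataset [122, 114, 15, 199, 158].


min=15, max=199
(199-15)/(199-15) = 184/184 = 1.0

1.0


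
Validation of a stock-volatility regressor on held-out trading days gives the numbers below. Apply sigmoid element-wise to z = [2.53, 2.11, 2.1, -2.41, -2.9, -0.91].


σ(2.53) = 1/(1+e^-2.53) = 0.9262
σ(2.11) = 1/(1+e^-2.11) = 0.8919
σ(2.1) = 1/(1+e^-2.1) = 0.8909
σ(-2.41) = 1/(1+e^2.41) = 0.0824
σ(-2.9) = 1/(1+e^2.9) = 0.0522
σ(-0.91) = 1/(1+e^0.91) = 0.287
result = [0.9262, 0.8919, 0.8909, 0.0824, 0.0522, 0.287]

[0.9262, 0.8919, 0.8909, 0.0824, 0.0522, 0.287]


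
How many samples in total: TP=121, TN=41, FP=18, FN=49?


Total = TP + TN + FP + FN
= 121 + 41 + 18 + 49
= 229
(Predicted positive: 139, predicted negative: 90)

229


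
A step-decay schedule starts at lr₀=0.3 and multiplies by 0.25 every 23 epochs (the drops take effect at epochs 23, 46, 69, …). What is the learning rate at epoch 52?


n_drops = ⌊52/23⌋ = 2
lr = 0.3·0.25^2 = 0.3·0.0625 = 0.01875

0.01875


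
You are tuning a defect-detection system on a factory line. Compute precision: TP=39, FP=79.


Precision = TP/(TP+FP)
= 39/(39+79)
= 39/118 = 33.05%

33.05%


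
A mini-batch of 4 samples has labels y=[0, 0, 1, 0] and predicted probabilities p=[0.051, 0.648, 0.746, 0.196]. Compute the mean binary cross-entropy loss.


L[0] = -ln(1-0.051) = -ln(0.949) = 0.0523
L[1] = -ln(1-0.648) = -ln(0.352) = 1.0441
L[2] = -ln(0.746) = 0.293
L[3] = -ln(1-0.196) = -ln(0.804) = 0.2182
mean = (0.0523 + 1.0441 + 0.293 + 0.2182)/4 = 0.4019

0.4019


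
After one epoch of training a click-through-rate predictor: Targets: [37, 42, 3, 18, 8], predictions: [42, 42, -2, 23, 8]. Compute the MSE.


Squared errors: (37-42)²=25, (42-42)²=0, (3+ 2)²=25, (18-23)²=25, (8-8)²=0
Sum = 75
MSE = 75/5 = 15

15


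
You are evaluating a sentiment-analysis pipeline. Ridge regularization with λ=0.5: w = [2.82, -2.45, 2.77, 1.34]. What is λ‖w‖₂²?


‖w‖₂² = (2.82)² + (-2.45)² + (2.77)² + (1.34)²
     = 7.9524 + 6.0025 + 7.6729 + 1.7956
     = 23.4234
λ·‖w‖₂² = 0.5·23.4234 = 11.7117

11.7117


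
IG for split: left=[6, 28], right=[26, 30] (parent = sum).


Parent = [32, 58], H_parent = 0.9389
H_left = 0.6723 (n=34), H_right = 0.9963 (n=56)
H_children = (34/90)·0.6723 + (56/90)·0.9963 = 0.8739
IG = 0.9389 - 0.8739 = 0.065

0.065


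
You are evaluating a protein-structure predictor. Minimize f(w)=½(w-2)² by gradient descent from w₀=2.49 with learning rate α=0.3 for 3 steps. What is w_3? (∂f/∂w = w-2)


step 1: grad = 2.49-2 = 0.49; w = 2.49 - 0.3·(0.49) = 2.343
step 2: grad = 2.343-2 = 0.343; w = 2.343 - 0.3·(0.343) = 2.2401
step 3: grad = 2.2401-2 = 0.2401; w = 2.2401 - 0.3·(0.2401) = 2.16807

2.16807


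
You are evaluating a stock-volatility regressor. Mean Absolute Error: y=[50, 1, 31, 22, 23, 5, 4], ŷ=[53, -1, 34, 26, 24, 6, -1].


Absolute errors: |50-53|=3, |1+ 1|=2, |31-34|=3, |22-26|=4, |23-24|=1, |5-6|=1, |4+ 1|=5
Sum = 19
MAE = 19/7 = 19/7

19/7


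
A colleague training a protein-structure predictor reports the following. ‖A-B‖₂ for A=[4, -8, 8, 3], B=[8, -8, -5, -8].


d = √((4-8)² + (-8+ 8)² + (8+ 5)² + (3+ 8)²)
  = √(16 + 0 + 169 + 121)
  = √306 = 17.4929

17.4929


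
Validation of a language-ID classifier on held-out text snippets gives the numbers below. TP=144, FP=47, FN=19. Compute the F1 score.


Precision = 144/191 = 0.7539
Recall = 144/163 = 0.8834
F1 = 2·P·R/(P+R) = 2·TP/(2·TP+FP+FN) = 288/(288+47+19) = 288/354 = 0.8136

0.8136


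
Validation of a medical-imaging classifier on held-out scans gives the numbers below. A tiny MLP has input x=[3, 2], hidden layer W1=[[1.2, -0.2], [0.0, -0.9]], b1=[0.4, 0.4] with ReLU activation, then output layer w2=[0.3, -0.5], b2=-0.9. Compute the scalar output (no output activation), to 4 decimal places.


z1[0] = (1.2)·(3) + (-0.2)·(2) + 0.4 = 3.6
z1[1] = (0.0)·(3) + (-0.9)·(2) + 0.4 = -1.4
h = ReLU(z1) = [3.6, 0.0]
output = (0.3)·(3.6) + (-0.5)·(0.0) - 0.9 = 0.18

0.18


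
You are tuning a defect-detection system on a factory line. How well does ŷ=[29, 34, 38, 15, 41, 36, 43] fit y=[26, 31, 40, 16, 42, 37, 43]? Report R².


ȳ = 33.5714
SS_res = Σ(y-ŷ)² = 25
SS_tot = Σ(y-ȳ)² = 585.71
R² = 1 - SS_res/SS_tot = 1 - 0.0427 = 0.9573

0.9573


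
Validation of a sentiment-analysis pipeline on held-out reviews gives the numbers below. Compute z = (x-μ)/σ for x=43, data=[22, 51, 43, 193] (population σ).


μ = 77.25, σ = 67.6623
z = (43 - 77.25)/67.6623 = -0.5062

-0.5062


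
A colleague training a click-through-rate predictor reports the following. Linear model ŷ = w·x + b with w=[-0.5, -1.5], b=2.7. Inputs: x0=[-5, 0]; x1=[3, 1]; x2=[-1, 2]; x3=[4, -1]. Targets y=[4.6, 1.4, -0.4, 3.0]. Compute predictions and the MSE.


ŷ0 = (-0.5)·(-5) + (-1.5)·(0) + 2.7 = 5.2
ŷ1 = (-0.5)·(3) + (-1.5)·(1) + 2.7 = -0.3
ŷ2 = (-0.5)·(-1) + (-1.5)·(2) + 2.7 = 0.2
ŷ3 = (-0.5)·(4) + (-1.5)·(-1) + 2.7 = 2.2
errors² = [0.36, 2.89, 0.36, 0.64]
MSE = 4.2500/4 = 1.0625

1.0625


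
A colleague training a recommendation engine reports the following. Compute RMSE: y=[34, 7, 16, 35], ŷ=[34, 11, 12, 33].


MSE = 36/4 = 9
RMSE = √(36/4) = 3.0

3.0


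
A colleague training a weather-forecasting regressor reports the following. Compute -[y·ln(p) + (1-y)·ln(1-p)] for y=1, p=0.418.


BCE = -[y·ln(p) + (1-y)·ln(1-p)]
= -1·ln(0.418) - 0
= -ln(0.418) = 0.8723

0.8723


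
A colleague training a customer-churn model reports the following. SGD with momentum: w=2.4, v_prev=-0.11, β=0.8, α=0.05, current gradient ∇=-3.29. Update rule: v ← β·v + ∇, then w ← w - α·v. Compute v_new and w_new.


v_new = 0.8·-0.11 - 3.29 = -0.088 - 3.29 = -3.378
w_new = 2.4 - 0.05·-3.378 = 2.4 + 0.1689 = 2.5689

v_new=-3.378, w_new=2.5689


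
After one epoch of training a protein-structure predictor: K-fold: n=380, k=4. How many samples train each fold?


Fold size = 380/4 = 95
Training per fold = 380 - 95 = 285

285


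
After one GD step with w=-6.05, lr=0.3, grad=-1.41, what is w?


w_new = w - α·∇
= -6.05 - 0.3·-1.41
= -6.05 + 0.423
= -5.627

-5.627


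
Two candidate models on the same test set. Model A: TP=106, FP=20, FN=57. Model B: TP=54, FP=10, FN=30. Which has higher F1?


Model A: P=106/126=0.8413, R=106/163=0.6503, F1=2PR/(P+R)=2TP/(2TP+FP+FN)=212/289=0.7336
Model B: P=54/64=0.8438, R=54/84=0.6429, F1=2PR/(P+R)=2TP/(2TP+FP+FN)=108/148=0.7297
0.7336 > 0.7297 → Model A

Model A


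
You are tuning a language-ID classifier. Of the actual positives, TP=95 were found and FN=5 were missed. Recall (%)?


Recall = TP/(TP+FN)
= 95/(95+5)
= 95/100 = 95.0%

95.0%


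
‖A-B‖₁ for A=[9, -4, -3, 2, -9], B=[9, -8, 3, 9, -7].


d = |9-9| + |-4+ 8| + |-3-3| + |2-9| + |-9+ 7|
  = 0 + 4 + 6 + 7 + 2
  = 19

19


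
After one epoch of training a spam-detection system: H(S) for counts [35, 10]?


Probabilities: [35/45, 10/45] ≈ [0.7778, 0.2222]
H = -((35/45)·log₂(35/45) + (10/45)·log₂(10/45))
  = 0.7642 bits

0.7642 bits


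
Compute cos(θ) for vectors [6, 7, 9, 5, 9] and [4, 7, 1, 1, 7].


A·B = 6·4 + 7·7 + 9·1 + 5·1 + 9·7 = 150
‖A‖ = √272 = 16.4924, ‖B‖ = √116 = 10.7703
cos = 150/(√272·√116) = 150/√31552 = 0.8445

0.8445


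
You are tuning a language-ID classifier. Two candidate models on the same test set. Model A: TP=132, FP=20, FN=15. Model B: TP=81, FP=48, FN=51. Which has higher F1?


Model A: P=132/152=0.8684, R=132/147=0.898, F1=2PR/(P+R)=2TP/(2TP+FP+FN)=264/299=0.8829
Model B: P=81/129=0.6279, R=81/132=0.6136, F1=2PR/(P+R)=2TP/(2TP+FP+FN)=162/261=0.6207
0.8829 > 0.6207 → Model A

Model A


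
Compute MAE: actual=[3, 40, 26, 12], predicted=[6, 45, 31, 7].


Absolute errors: |3-6|=3, |40-45|=5, |26-31|=5, |12-7|=5
Sum = 18
MAE = 18/4 = 9/2

9/2


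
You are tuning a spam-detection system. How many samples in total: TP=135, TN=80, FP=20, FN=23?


Total = TP + TN + FP + FN
= 135 + 80 + 20 + 23
= 258
(Predicted positive: 155, predicted negative: 103)

258
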